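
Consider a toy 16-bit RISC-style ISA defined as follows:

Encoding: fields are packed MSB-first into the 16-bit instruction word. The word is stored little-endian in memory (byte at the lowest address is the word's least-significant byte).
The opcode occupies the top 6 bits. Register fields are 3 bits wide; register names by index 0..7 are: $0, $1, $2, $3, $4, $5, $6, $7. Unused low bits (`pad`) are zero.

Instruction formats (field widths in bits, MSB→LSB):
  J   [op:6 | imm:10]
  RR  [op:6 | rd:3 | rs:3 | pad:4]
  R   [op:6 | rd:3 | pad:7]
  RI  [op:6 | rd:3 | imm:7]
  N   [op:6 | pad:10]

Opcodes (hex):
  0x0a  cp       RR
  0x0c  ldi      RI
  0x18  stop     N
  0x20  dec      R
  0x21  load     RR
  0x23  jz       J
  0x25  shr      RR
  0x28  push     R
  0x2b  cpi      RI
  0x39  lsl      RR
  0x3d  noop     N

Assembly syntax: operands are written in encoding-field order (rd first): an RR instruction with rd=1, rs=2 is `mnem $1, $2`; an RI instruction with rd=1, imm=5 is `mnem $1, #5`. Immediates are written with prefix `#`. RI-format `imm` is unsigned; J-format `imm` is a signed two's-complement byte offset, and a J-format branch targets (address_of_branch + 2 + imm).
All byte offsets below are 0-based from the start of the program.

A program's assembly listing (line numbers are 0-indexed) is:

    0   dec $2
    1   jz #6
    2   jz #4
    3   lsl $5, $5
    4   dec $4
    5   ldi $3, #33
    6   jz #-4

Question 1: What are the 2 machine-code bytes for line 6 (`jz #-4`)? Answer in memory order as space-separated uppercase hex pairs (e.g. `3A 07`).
FC 8F

L6: jz op=0x23:6|imm=-4:10 ⇒ 0x8ffc ⇒ little fc 8f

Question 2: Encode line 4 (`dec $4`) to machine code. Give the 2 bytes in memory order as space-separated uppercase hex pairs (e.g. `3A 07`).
00 82

L4: dec op=0x20:6|rd=4:3|pad=0:7 ⇒ 0x8200 ⇒ little 00 82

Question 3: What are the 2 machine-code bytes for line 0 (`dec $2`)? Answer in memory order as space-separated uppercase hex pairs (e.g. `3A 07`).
line 0 (dec): pack op=0x20:6|rd=2:3|pad=0:7 = 0x8100; little→ 00 81

00 81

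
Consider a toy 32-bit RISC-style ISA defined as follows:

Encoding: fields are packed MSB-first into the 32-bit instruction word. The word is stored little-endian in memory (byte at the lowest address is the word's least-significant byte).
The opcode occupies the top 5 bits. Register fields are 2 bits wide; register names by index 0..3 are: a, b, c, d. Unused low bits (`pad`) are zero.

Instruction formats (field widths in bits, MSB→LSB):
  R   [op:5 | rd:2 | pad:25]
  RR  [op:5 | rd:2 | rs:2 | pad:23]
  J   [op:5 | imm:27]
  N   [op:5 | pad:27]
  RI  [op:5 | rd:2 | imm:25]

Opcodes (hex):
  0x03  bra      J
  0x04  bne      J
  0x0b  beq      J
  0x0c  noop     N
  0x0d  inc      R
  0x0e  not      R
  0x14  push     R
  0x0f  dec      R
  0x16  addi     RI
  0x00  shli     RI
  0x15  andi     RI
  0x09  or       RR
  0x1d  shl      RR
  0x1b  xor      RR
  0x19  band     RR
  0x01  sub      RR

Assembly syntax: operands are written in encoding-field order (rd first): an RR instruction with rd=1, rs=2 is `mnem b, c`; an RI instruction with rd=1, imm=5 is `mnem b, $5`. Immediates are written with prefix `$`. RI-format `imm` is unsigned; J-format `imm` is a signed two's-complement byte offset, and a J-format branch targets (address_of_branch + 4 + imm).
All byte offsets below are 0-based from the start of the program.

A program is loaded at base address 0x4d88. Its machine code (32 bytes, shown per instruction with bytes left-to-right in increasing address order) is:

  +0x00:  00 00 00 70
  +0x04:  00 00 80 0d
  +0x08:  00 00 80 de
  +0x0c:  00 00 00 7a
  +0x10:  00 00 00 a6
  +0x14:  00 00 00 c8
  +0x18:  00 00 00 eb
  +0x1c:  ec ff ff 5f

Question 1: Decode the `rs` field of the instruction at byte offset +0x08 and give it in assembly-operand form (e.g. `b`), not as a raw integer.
off 0x08: read 00 00 80 de as little → 0xde800000
  opcode bits[31:27]=0x1b: xor/RR
  rd: (w>>25)&0x3=0x3 → d
  rs: (w>>23)&0x3=0x1 → b

b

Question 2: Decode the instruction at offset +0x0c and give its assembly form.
+0x0c: 00 00 00 7a ⇒ word 0x7a000000 (little)
  opcode bits[31:27]=0xf: dec/R
  rd@[26:25]=0x1 ⇒ b

dec b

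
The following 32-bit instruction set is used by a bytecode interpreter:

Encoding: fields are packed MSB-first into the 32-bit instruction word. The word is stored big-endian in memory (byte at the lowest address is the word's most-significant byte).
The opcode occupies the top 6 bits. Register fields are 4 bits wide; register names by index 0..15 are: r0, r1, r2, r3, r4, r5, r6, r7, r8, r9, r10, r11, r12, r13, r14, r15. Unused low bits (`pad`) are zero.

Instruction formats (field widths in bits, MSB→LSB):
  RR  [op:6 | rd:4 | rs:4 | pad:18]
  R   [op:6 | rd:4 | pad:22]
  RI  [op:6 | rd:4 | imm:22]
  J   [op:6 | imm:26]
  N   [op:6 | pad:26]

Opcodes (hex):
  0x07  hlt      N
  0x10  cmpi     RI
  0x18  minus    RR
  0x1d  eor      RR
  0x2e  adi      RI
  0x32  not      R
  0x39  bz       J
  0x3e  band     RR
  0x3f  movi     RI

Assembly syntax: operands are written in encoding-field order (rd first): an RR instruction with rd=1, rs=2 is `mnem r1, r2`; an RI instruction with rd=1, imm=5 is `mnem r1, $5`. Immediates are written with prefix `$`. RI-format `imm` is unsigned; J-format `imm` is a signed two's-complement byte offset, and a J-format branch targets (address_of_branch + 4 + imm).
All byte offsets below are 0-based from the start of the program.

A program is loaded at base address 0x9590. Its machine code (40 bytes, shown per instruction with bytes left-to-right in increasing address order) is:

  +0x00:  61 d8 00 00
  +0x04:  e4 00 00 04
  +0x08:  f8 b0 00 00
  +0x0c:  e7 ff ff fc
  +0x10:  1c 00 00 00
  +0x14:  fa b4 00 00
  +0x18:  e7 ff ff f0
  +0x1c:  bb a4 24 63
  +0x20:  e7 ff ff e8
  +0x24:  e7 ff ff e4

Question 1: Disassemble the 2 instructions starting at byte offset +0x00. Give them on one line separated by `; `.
minus r7, r6; bz $4

off 0x00: read 61 d8 00 00 as big → 0x61d80000
  top 6b → 0x18 → minus [RR]
  rd: (w>>22)&0xf=0x7 → r7
  rs: (w>>18)&0xf=0x6 → r6
off 0x04: read e4 00 00 04 as big → 0xe4000004
  top 6b → 0x39 → bz [J]
  imm: (w>>0)&0x3ffffff=0x4 → $4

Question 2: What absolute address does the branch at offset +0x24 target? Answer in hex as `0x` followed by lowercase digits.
[24] e7 ff ff e4 → 0xe7ffffe4
  op=0xe7ffffe4>>26=0x39 ⇒ bz (J)
  imm@[25:0]=0x3ffffe4 (s26→-28) ⇒ $-28
  target = base 0x9590 + off 0x24 + 4 + imm -28 = 0x959c

0x959c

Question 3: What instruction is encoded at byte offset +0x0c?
off 0x0c: read e7 ff ff fc as big → 0xe7fffffc
  opcode bits[31:26]=0x39: bz/J
  [25:0] imm=67108860 (s26→-4) = $-4

bz $-4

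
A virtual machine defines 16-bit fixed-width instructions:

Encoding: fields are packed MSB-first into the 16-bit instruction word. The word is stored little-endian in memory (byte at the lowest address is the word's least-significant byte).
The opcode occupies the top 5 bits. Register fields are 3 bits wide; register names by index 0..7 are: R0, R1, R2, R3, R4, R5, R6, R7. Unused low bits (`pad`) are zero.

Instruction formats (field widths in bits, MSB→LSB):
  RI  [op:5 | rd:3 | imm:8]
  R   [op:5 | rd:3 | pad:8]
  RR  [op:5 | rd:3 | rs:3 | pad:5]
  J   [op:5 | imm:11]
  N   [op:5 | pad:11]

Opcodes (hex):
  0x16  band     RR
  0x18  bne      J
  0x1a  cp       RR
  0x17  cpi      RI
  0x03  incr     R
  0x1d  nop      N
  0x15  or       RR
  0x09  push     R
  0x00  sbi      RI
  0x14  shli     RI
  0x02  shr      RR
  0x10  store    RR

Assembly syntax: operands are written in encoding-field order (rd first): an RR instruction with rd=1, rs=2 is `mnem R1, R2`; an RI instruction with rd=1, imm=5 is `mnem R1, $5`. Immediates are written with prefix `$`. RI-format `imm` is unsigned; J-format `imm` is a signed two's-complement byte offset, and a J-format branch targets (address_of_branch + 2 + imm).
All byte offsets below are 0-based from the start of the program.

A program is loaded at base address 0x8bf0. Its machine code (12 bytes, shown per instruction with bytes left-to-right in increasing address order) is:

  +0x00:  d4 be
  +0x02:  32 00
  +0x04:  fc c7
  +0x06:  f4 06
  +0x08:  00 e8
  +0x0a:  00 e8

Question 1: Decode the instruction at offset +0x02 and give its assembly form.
+0x02: 32 00 ⇒ word 0x0032 (little)
  top 5b → 0x0 → sbi [RI]
  [10:8] rd=0 = R0
  [7:0] imm=50 = $50

sbi R0, $50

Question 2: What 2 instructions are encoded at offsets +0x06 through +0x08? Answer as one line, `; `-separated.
sbi R6, $244; nop

[06] f4 06 → 0x06f4
  top 5b → 0x0 → sbi [RI]
  [10:8] rd=6 = R6
  [7:0] imm=244 = $244
[08] 00 e8 → 0xe800
  top 5b → 0x1d → nop [N]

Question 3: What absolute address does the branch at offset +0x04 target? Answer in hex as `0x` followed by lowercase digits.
off 0x04: read fc c7 as little → 0xc7fc
  top 5b → 0x18 → bne [J]
  imm@[10:0]=0x7fc (s11→-4) ⇒ $-4
  target = base 0x8bf0 + off 0x04 + 2 + imm -4 = 0x8bf2

0x8bf2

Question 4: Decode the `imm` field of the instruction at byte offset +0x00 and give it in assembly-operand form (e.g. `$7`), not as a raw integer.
$212

@+00  little-endian(d4 be) = 0xbed4
  top 5b → 0x17 → cpi [RI]
  rd: (w>>8)&0x7=0x6 → R6
  imm: (w>>0)&0xff=0xd4 → $212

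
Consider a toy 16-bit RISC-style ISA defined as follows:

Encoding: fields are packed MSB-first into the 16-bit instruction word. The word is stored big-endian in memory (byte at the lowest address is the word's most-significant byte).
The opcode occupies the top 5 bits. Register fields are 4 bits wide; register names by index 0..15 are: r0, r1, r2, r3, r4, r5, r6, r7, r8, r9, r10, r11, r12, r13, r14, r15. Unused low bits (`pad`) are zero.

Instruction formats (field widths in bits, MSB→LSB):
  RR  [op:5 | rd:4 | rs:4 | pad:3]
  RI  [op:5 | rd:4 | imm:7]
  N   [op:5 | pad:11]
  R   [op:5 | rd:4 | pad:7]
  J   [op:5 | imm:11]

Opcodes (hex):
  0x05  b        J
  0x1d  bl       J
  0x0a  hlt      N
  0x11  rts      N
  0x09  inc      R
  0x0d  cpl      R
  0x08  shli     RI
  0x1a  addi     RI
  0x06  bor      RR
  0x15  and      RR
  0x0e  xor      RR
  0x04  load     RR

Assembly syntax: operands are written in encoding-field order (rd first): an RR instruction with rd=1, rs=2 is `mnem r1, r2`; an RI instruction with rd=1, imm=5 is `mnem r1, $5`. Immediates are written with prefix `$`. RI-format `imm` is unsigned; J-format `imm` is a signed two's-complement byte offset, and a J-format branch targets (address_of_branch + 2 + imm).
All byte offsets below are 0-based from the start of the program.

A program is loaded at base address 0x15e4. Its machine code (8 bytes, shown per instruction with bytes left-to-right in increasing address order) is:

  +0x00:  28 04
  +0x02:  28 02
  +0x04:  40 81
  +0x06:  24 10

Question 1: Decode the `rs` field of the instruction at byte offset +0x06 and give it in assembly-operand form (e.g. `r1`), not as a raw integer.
+0x06: 24 10 ⇒ word 0x2410 (big)
  opcode bits[15:11]=0x4: load/RR
  [10:7] rd=8 = r8
  [6:3] rs=2 = r2

r2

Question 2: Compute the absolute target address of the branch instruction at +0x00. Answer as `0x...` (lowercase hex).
+0x00: 28 04 ⇒ word 0x2804 (big)
  opcode bits[15:11]=0x5: b/J
  imm@[10:0]=0x4 ⇒ $4
  target = base 0x15e4 + off 0x00 + 2 + imm 4 = 0x15ea

0x15ea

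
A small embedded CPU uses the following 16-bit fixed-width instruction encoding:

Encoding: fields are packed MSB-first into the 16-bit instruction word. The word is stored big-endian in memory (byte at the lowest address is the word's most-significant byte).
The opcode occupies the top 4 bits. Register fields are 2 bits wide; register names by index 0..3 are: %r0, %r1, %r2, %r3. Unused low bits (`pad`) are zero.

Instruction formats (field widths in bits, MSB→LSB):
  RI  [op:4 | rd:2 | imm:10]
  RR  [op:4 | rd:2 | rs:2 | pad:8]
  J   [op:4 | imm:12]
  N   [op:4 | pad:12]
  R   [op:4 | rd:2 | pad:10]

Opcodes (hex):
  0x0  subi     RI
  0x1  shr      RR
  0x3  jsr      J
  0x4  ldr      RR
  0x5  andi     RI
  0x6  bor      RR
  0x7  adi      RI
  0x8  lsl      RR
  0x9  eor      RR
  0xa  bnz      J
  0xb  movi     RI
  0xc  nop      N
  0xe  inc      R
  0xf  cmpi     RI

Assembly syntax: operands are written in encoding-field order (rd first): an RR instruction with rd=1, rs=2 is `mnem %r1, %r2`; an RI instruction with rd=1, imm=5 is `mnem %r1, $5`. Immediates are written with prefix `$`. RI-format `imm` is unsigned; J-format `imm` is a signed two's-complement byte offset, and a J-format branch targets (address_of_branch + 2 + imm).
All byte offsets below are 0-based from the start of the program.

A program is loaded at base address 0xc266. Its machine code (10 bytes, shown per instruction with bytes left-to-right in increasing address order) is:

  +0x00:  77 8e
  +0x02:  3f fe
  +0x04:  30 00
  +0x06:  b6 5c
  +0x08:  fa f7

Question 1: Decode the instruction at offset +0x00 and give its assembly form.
@+00  big-endian(77 8e) = 0x778e
  top 4b → 0x7 → adi [RI]
  rd: (w>>10)&0x3=0x1 → %r1
  imm: (w>>0)&0x3ff=0x38e → $910

adi %r1, $910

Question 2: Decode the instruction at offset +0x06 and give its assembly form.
off 0x06: read b6 5c as big → 0xb65c
  top 4b → 0xb → movi [RI]
  rd: (w>>10)&0x3=0x1 → %r1
  imm: (w>>0)&0x3ff=0x25c → $604

movi %r1, $604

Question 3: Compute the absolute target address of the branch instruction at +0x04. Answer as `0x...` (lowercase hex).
0xc26c

@+04  big-endian(30 00) = 0x3000
  op=0x3000>>12=0x3 ⇒ jsr (J)
  imm: (w>>0)&0xfff=0x0 → $0
  target = base 0xc266 + off 0x04 + 2 + imm 0 = 0xc26c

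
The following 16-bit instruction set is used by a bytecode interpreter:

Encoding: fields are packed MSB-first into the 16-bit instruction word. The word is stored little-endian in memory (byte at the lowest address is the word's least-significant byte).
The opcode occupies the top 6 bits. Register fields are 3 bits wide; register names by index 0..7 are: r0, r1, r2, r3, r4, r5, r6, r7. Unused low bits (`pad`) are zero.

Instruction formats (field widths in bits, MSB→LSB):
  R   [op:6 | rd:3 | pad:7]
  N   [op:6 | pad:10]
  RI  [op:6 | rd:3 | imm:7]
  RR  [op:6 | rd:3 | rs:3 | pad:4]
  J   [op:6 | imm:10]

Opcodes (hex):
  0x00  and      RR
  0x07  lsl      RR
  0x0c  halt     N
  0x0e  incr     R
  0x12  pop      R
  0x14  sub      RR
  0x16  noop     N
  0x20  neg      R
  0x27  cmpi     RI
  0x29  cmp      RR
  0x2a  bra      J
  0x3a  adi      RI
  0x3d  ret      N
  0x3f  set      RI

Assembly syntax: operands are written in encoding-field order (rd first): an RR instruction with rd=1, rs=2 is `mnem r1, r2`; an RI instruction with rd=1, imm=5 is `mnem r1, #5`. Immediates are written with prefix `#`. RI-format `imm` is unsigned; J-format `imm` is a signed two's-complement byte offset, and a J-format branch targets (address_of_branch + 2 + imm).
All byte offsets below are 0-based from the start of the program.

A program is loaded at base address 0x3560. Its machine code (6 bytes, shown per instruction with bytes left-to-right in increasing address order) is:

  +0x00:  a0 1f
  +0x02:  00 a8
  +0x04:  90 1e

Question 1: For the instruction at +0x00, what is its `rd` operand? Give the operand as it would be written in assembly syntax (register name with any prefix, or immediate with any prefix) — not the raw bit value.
r7

[00] a0 1f → 0x1fa0
  op=0x1fa0>>10=0x7 ⇒ lsl (RR)
  rd@[9:7]=0x7 ⇒ r7
  rs@[6:4]=0x2 ⇒ r2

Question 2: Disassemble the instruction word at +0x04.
@+04  little-endian(90 1e) = 0x1e90
  top 6b → 0x7 → lsl [RR]
  rd@[9:7]=0x5 ⇒ r5
  rs@[6:4]=0x1 ⇒ r1

lsl r5, r1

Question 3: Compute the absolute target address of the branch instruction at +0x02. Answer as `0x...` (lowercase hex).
off 0x02: read 00 a8 as little → 0xa800
  op=0xa800>>10=0x2a ⇒ bra (J)
  [9:0] imm=0 = #0
  target = base 0x3560 + off 0x02 + 2 + imm 0 = 0x3564

0x3564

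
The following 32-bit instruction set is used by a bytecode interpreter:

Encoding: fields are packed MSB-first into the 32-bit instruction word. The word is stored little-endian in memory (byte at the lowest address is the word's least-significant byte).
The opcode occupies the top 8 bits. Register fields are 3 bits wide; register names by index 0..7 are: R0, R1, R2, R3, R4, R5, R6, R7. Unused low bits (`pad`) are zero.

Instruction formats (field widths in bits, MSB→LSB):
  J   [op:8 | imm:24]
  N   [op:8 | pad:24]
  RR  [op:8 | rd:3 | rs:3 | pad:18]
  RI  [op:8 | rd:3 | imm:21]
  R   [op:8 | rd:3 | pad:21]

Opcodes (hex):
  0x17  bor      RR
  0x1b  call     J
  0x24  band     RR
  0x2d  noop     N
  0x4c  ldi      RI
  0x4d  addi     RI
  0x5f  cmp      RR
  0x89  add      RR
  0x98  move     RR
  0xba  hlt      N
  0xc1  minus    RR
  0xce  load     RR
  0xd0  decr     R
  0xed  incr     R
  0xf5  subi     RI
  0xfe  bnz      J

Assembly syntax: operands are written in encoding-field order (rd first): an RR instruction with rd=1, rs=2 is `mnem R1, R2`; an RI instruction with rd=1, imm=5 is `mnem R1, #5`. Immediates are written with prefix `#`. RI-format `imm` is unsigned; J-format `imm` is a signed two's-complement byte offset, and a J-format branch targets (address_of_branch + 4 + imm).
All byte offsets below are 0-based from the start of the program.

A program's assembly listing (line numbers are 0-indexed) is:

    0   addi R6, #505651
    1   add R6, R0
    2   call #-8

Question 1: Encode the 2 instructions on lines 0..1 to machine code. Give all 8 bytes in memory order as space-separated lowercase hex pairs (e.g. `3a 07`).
33 b7 c7 4d 00 00 c0 89

L0: addi op=0x4d:8|rd=6:3|imm=505651:21 ⇒ 0x4dc7b733 ⇒ little 33 b7 c7 4d
L1: add op=0x89:8|rd=6:3|rs=0:3|pad=0:18 ⇒ 0x89c00000 ⇒ little 00 00 c0 89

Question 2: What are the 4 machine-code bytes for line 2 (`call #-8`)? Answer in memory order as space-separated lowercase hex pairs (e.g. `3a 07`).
f8 ff ff 1b

line 2 (call): pack op=0x1b:8|imm=-8:24 = 0x1bfffff8; little→ f8 ff ff 1b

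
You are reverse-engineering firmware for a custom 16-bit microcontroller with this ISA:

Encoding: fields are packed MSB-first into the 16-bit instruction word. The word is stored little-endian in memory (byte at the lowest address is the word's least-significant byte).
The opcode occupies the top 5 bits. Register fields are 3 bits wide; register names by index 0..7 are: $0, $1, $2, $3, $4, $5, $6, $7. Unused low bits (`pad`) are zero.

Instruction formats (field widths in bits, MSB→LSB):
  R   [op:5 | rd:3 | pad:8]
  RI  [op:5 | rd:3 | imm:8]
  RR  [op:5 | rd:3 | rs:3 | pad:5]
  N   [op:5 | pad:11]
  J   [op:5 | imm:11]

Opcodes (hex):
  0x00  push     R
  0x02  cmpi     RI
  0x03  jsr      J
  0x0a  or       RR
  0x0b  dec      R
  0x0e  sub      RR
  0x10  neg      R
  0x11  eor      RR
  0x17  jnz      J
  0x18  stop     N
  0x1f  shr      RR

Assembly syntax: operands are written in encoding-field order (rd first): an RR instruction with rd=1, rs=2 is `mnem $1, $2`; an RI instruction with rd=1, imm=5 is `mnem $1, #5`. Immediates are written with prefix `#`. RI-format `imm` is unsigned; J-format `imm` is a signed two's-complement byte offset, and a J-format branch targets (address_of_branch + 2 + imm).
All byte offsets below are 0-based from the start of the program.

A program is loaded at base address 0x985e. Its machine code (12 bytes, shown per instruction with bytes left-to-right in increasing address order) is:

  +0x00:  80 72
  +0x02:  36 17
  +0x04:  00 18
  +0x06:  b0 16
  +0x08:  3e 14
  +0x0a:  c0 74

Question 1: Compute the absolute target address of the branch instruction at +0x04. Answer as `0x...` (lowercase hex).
@+04  little-endian(00 18) = 0x1800
  top 5b → 0x3 → jsr [J]
  [10:0] imm=0 = #0
  target = base 0x985e + off 0x04 + 2 + imm 0 = 0x9864

0x9864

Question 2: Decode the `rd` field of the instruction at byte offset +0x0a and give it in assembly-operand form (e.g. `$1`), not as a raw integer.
$4

@+0a  little-endian(c0 74) = 0x74c0
  opcode bits[15:11]=0xe: sub/RR
  [10:8] rd=4 = $4
  [7:5] rs=6 = $6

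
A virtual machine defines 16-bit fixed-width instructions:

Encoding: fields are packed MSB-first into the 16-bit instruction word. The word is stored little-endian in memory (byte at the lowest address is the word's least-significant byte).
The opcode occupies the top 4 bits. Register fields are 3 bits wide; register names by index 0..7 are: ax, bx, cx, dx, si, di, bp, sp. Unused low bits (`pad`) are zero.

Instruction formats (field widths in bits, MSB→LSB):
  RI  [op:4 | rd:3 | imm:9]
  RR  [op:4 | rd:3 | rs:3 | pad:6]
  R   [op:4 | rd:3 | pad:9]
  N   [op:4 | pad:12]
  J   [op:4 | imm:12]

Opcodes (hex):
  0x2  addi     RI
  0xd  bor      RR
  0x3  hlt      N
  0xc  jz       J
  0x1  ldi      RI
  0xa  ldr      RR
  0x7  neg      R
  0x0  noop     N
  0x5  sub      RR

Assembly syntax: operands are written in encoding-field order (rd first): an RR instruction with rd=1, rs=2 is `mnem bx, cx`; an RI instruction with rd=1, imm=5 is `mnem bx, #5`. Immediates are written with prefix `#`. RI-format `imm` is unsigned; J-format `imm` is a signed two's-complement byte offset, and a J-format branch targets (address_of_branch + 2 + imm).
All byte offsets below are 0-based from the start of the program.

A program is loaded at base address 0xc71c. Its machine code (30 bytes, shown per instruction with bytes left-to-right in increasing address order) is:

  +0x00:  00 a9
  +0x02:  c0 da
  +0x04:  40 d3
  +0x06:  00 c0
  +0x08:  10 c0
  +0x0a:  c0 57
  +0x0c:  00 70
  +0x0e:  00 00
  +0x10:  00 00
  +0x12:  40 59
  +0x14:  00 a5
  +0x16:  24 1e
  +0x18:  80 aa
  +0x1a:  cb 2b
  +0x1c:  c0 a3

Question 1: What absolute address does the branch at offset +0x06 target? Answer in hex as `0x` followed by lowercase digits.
[06] 00 c0 → 0xc000
  top 4b → 0xc → jz [J]
  [11:0] imm=0 = #0
  target = base 0xc71c + off 0x06 + 2 + imm 0 = 0xc724

0xc724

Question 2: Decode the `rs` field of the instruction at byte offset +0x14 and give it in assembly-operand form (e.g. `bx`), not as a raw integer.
si

+0x14: 00 a5 ⇒ word 0xa500 (little)
  opcode bits[15:12]=0xa: ldr/RR
  rd@[11:9]=0x2 ⇒ cx
  rs@[8:6]=0x4 ⇒ si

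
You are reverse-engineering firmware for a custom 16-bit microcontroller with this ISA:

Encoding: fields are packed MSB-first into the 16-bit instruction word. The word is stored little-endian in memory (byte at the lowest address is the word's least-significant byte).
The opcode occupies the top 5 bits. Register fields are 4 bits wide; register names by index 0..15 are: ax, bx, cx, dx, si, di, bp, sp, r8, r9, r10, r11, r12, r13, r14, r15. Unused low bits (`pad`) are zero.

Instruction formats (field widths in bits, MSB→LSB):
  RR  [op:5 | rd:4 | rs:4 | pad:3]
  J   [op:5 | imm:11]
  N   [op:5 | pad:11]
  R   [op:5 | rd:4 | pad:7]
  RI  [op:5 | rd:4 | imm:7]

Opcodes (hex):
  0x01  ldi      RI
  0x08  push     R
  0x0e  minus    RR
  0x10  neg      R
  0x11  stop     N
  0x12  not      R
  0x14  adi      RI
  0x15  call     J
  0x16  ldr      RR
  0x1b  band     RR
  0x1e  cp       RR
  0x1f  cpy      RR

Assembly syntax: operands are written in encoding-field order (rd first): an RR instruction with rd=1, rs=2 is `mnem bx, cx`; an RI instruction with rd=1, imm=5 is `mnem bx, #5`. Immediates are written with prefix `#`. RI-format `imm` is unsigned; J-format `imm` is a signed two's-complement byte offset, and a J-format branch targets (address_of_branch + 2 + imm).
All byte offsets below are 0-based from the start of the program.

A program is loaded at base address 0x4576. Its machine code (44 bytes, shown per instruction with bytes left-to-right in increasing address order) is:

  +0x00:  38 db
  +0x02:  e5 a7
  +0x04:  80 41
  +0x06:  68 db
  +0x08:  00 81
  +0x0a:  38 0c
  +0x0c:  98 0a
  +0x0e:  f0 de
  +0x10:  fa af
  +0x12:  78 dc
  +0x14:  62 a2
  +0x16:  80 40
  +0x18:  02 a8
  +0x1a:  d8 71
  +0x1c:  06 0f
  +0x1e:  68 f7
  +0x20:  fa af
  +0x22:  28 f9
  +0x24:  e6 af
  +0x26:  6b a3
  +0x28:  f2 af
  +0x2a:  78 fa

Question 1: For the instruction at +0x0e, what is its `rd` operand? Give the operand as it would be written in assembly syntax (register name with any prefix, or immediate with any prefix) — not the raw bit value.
off 0x0e: read f0 de as little → 0xdef0
  top 5b → 0x1b → band [RR]
  rd: (w>>7)&0xf=0xd → r13
  rs: (w>>3)&0xf=0xe → r14

r13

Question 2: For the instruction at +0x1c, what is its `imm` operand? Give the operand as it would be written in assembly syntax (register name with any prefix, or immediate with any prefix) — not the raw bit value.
[1c] 06 0f → 0x0f06
  top 5b → 0x1 → ldi [RI]
  rd@[10:7]=0xe ⇒ r14
  imm@[6:0]=0x6 ⇒ #6

#6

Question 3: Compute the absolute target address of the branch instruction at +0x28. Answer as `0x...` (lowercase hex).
0x4592

+0x28: f2 af ⇒ word 0xaff2 (little)
  op=0xaff2>>11=0x15 ⇒ call (J)
  [10:0] imm=2034 (s11→-14) = #-14
  target = base 0x4576 + off 0x28 + 2 + imm -14 = 0x4592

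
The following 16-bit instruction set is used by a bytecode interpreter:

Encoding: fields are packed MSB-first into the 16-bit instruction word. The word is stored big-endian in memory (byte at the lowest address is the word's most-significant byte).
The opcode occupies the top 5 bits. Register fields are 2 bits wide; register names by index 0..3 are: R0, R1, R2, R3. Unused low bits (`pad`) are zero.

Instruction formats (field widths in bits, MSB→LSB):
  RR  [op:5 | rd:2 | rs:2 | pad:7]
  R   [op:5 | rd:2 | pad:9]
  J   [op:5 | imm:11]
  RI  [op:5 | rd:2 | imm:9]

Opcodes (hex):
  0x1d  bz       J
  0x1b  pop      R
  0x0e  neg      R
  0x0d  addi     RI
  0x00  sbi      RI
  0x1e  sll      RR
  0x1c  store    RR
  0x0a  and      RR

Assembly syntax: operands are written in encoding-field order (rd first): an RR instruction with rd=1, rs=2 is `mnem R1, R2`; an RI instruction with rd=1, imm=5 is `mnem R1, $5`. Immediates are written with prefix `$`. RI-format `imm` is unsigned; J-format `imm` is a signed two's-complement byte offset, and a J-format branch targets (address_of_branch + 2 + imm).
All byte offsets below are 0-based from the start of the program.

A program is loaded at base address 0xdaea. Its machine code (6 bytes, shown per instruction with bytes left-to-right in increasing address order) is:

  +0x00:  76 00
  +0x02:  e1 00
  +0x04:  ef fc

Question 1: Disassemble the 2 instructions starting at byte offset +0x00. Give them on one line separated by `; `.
@+00  big-endian(76 00) = 0x7600
  top 5b → 0xe → neg [R]
  [10:9] rd=3 = R3
@+02  big-endian(e1 00) = 0xe100
  top 5b → 0x1c → store [RR]
  [10:9] rd=0 = R0
  [8:7] rs=2 = R2

neg R3; store R0, R2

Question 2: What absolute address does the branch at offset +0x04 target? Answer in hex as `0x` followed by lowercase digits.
0xdaec

@+04  big-endian(ef fc) = 0xeffc
  opcode bits[15:11]=0x1d: bz/J
  imm: (w>>0)&0x7ff=0x7fc (s11→-4) → $-4
  target = base 0xdaea + off 0x04 + 2 + imm -4 = 0xdaec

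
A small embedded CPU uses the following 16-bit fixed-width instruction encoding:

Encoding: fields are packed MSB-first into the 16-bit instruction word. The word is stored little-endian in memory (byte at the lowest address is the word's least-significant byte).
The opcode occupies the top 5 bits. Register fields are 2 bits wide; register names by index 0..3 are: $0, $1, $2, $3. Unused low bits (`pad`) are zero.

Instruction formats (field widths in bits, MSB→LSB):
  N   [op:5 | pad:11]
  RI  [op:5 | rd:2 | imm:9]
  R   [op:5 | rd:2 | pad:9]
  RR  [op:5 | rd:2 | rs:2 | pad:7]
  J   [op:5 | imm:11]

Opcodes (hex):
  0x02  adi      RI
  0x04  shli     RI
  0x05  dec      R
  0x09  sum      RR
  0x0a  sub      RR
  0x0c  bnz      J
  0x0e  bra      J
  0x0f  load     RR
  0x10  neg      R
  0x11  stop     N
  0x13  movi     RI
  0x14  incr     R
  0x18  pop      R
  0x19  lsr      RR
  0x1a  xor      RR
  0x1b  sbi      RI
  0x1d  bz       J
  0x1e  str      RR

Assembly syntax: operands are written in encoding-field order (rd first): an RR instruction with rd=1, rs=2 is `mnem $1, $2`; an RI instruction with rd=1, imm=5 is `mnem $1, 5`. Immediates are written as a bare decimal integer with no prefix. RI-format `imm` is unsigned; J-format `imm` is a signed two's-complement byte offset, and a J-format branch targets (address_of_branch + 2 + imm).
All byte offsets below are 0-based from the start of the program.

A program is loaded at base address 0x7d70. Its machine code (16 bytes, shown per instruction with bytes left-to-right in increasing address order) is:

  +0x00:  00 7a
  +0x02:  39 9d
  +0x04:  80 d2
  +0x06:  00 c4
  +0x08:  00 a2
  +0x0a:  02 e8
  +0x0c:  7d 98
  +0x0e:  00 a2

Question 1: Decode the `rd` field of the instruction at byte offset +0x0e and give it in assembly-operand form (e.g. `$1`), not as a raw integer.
@+0e  little-endian(00 a2) = 0xa200
  opcode bits[15:11]=0x14: incr/R
  rd: (w>>9)&0x3=0x1 → $1

$1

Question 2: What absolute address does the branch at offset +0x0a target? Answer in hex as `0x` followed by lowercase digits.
@+0a  little-endian(02 e8) = 0xe802
  opcode bits[15:11]=0x1d: bz/J
  imm@[10:0]=0x2 ⇒ 2
  target = base 0x7d70 + off 0x0a + 2 + imm 2 = 0x7d7e

0x7d7e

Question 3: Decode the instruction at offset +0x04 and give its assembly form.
xor $1, $1

@+04  little-endian(80 d2) = 0xd280
  op=0xd280>>11=0x1a ⇒ xor (RR)
  [10:9] rd=1 = $1
  [8:7] rs=1 = $1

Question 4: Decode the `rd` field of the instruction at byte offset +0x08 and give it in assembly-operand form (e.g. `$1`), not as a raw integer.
+0x08: 00 a2 ⇒ word 0xa200 (little)
  opcode bits[15:11]=0x14: incr/R
  [10:9] rd=1 = $1

$1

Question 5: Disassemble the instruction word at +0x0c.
movi $0, 125

@+0c  little-endian(7d 98) = 0x987d
  top 5b → 0x13 → movi [RI]
  rd: (w>>9)&0x3=0x0 → $0
  imm: (w>>0)&0x1ff=0x7d → 125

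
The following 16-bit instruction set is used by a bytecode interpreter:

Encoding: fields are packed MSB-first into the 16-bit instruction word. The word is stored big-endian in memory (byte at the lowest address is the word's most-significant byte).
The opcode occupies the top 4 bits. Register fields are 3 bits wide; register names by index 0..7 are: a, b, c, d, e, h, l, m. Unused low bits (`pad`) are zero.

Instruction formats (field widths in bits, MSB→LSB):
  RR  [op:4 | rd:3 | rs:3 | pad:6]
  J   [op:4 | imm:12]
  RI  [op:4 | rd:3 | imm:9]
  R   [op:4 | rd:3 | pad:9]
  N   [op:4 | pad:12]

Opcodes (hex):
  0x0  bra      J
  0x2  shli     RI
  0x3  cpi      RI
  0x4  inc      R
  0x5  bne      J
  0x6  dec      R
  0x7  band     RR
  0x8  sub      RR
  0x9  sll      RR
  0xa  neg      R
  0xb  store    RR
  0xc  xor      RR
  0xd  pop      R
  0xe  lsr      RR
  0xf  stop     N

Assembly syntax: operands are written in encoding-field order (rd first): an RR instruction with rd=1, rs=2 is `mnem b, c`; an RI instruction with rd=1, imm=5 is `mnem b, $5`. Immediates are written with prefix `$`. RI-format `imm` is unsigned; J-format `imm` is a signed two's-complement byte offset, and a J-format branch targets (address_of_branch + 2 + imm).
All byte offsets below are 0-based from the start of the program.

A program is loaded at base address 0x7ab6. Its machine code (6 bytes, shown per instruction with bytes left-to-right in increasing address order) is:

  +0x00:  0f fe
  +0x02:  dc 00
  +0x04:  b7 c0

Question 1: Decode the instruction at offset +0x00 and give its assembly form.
bra $-2

@+00  big-endian(0f fe) = 0x0ffe
  opcode bits[15:12]=0x0: bra/J
  [11:0] imm=4094 (s12→-2) = $-2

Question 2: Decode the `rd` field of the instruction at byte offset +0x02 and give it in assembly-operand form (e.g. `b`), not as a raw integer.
l

@+02  big-endian(dc 00) = 0xdc00
  top 4b → 0xd → pop [R]
  [11:9] rd=6 = l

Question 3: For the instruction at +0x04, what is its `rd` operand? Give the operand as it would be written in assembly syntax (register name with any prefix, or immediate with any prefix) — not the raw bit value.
d

+0x04: b7 c0 ⇒ word 0xb7c0 (big)
  op=0xb7c0>>12=0xb ⇒ store (RR)
  [11:9] rd=3 = d
  [8:6] rs=7 = m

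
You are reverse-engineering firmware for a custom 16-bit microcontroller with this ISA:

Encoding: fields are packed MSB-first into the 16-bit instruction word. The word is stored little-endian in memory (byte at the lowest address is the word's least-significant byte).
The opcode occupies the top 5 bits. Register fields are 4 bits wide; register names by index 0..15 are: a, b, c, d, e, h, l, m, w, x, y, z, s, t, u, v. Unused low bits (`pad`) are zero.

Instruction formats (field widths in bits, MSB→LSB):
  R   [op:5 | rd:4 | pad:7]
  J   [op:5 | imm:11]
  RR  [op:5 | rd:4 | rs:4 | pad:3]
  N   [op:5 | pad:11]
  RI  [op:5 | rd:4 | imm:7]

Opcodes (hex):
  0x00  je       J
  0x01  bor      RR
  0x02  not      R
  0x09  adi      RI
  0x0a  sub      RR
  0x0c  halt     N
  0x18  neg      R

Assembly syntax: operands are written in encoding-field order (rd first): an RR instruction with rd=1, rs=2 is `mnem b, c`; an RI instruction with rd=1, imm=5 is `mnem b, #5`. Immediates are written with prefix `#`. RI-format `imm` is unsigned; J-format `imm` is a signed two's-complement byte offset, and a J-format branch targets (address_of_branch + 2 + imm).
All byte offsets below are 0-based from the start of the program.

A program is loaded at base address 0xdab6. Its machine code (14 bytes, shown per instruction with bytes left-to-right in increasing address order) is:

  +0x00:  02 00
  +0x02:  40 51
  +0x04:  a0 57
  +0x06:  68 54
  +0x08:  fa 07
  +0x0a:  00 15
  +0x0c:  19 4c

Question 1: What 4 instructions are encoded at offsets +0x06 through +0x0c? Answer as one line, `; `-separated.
sub w, t; je #-6; not y; adi w, #25

@+06  little-endian(68 54) = 0x5468
  op=0x5468>>11=0xa ⇒ sub (RR)
  [10:7] rd=8 = w
  [6:3] rs=13 = t
@+08  little-endian(fa 07) = 0x07fa
  op=0x07fa>>11=0x0 ⇒ je (J)
  [10:0] imm=2042 (s11→-6) = #-6
@+0a  little-endian(00 15) = 0x1500
  op=0x1500>>11=0x2 ⇒ not (R)
  [10:7] rd=10 = y
@+0c  little-endian(19 4c) = 0x4c19
  op=0x4c19>>11=0x9 ⇒ adi (RI)
  [10:7] rd=8 = w
  [6:0] imm=25 = #25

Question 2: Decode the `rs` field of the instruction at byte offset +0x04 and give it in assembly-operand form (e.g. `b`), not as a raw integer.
[04] a0 57 → 0x57a0
  top 5b → 0xa → sub [RR]
  rd: (w>>7)&0xf=0xf → v
  rs: (w>>3)&0xf=0x4 → e

e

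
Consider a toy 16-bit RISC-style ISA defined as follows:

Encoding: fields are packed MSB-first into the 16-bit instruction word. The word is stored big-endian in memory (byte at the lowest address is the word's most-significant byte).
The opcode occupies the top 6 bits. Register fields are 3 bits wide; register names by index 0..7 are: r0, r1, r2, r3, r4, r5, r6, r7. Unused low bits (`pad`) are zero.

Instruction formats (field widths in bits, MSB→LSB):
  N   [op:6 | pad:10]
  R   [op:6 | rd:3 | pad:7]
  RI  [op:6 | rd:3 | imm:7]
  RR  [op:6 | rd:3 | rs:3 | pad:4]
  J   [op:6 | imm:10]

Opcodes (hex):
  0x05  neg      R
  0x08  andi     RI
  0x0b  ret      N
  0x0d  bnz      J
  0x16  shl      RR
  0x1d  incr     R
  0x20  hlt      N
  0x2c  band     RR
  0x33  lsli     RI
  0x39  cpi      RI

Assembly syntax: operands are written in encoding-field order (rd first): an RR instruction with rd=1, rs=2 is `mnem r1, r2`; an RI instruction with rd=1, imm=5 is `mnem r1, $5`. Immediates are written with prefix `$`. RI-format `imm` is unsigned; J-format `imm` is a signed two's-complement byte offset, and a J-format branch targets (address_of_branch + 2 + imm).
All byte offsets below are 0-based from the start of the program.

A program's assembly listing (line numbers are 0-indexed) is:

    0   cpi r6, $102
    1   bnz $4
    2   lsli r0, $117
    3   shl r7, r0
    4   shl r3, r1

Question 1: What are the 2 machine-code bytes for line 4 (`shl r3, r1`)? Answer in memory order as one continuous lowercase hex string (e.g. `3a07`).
L4: shl op=0x16:6|rd=3:3|rs=1:3|pad=0:4 ⇒ 0x5990 ⇒ big 59 90

5990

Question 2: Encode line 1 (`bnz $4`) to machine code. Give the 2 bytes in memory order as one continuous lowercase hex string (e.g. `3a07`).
3404

line 1 (bnz): pack op=0xd:6|imm=4:10 = 0x3404; big→ 34 04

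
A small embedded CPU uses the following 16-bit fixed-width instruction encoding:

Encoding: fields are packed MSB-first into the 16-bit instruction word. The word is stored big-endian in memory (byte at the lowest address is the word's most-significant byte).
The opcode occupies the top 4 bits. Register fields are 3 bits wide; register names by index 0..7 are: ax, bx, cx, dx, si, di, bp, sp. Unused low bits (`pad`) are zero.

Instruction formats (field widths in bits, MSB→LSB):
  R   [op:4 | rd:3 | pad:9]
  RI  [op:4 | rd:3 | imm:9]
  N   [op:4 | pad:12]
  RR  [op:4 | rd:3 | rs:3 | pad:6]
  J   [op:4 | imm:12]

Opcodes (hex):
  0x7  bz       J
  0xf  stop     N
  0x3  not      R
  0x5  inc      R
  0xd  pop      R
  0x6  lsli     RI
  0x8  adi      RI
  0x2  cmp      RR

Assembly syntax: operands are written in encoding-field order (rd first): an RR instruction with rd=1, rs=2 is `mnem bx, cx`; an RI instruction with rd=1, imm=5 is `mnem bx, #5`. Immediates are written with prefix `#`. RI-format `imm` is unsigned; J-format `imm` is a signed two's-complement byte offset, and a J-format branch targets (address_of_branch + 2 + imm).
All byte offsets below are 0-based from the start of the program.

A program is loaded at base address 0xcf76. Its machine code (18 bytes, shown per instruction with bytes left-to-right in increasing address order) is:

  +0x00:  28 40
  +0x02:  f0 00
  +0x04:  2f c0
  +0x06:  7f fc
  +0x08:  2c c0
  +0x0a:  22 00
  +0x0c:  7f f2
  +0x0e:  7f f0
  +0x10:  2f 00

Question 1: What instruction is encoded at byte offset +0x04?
+0x04: 2f c0 ⇒ word 0x2fc0 (big)
  opcode bits[15:12]=0x2: cmp/RR
  [11:9] rd=7 = sp
  [8:6] rs=7 = sp

cmp sp, sp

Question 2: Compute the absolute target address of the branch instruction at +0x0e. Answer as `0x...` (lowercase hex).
0xcf76

[0e] 7f f0 → 0x7ff0
  opcode bits[15:12]=0x7: bz/J
  imm: (w>>0)&0xfff=0xff0 (s12→-16) → #-16
  target = base 0xcf76 + off 0x0e + 2 + imm -16 = 0xcf76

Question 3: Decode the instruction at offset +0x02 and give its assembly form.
+0x02: f0 00 ⇒ word 0xf000 (big)
  opcode bits[15:12]=0xf: stop/N

stop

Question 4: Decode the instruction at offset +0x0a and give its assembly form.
cmp bx, ax

[0a] 22 00 → 0x2200
  op=0x2200>>12=0x2 ⇒ cmp (RR)
  rd@[11:9]=0x1 ⇒ bx
  rs@[8:6]=0x0 ⇒ ax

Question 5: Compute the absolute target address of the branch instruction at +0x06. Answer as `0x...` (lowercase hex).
@+06  big-endian(7f fc) = 0x7ffc
  opcode bits[15:12]=0x7: bz/J
  [11:0] imm=4092 (s12→-4) = #-4
  target = base 0xcf76 + off 0x06 + 2 + imm -4 = 0xcf7a

0xcf7a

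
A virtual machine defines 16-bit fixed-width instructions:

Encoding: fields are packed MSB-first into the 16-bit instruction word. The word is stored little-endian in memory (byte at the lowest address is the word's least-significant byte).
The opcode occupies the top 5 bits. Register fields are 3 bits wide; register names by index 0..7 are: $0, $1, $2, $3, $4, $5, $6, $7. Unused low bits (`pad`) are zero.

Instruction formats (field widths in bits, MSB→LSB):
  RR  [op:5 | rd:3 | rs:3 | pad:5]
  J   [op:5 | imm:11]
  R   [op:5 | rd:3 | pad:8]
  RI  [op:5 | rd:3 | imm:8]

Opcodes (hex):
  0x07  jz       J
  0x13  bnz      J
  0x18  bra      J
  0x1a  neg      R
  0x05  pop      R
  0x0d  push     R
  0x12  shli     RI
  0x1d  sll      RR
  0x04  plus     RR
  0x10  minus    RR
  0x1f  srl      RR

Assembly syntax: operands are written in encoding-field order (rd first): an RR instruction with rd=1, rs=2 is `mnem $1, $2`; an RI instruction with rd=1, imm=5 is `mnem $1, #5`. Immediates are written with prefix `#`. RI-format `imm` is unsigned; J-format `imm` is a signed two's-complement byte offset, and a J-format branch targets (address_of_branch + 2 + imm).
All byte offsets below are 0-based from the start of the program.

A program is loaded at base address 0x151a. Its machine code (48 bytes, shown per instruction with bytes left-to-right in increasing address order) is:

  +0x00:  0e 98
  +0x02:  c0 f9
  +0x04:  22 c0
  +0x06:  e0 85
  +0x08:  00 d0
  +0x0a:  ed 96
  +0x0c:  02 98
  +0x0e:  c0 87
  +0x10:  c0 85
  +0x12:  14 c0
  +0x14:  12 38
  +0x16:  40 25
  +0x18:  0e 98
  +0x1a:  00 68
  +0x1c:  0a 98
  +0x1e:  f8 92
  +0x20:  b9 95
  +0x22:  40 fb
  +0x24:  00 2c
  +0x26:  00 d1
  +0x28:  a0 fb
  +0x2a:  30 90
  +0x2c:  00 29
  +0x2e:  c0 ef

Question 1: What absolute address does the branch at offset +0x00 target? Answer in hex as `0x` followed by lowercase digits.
@+00  little-endian(0e 98) = 0x980e
  op=0x980e>>11=0x13 ⇒ bnz (J)
  imm@[10:0]=0xe ⇒ #14
  target = base 0x151a + off 0x00 + 2 + imm 14 = 0x152a

0x152a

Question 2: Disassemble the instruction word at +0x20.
shli $5, #185

@+20  little-endian(b9 95) = 0x95b9
  opcode bits[15:11]=0x12: shli/RI
  rd@[10:8]=0x5 ⇒ $5
  imm@[7:0]=0xb9 ⇒ #185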